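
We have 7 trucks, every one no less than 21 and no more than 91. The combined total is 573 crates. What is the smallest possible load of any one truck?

27

Minimizing one value means maximizing the remaining 6.
The other 6 contribute at most 6 × 91 = 546, leaving at least 573 − 546 = 27.
Since 27 ≥ 21, this is achievable: one at 27 and 6 at 91.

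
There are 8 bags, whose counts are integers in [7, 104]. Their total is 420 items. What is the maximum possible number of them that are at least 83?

With k values at 83 or above and the rest at least 7, the sum is at least 56 + 76k.
Since the sum is 420, we need 76k ≤ 364, i.e. k ≤ 4.
k = 4 is achieved by 4 values at 83 and 4 at 7, total 360; add 60 to one value (staying below 83) to reach 420.

4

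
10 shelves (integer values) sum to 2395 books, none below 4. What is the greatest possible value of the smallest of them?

If every one of the 10 were at least 240, the total would be at least 10 × 240 = 2400 > 2395.
Achievable: 5 of them at 239 and 5 at 240 total 2395.

239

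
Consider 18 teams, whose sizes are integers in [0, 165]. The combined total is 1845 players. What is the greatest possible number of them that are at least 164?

With k values at 164 or above and the rest at least 0, the sum is at least 0 + 164k.
Since the sum is 1845, we need 164k ≤ 1845, i.e. k ≤ 11.
k = 11 is achieved by 11 values at 164 and 7 at 0, total 1804; add 41 to one value (staying below 164) to reach 1845.

11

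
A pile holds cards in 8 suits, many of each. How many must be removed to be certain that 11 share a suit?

81

In the worst case you draw 10 of each of the 8 suits: 8 × 10 = 80.
One more forces 11 of some suit, so 80 + 1 = 81.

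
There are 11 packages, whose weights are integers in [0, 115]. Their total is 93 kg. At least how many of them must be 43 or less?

9

Let j be the number exceeding 43. Then the total is ≥ 44·j + 0·(11 − j) = 0 + 44j.
So 44j ≤ 93 and j ≤ 2; hence at least 11 − 2 = 9 are ≤ 43.
Exactly 9 works: 9 values at 0 and 2 at 44 total 88; raise one of the low values by 5 (still ≤ 43) to hit 93.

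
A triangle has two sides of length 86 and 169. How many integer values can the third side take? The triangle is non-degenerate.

The triangle inequality gives |86 − 169| < c < 86 + 169, i.e. 83 < c < 255.
So c can be any integer from 84 to 254: 171 values.

171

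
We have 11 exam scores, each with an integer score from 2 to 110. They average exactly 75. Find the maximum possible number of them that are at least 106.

The total is 11 × 75 = 825.
Suppose k of them are at least 106. Those contribute at least 106 each and the other 11 − k at least 2 each.
So the total is at least 106k + 2(11 − k) = 22 + 104k. This must be ≤ 825, giving k ≤ 7.
k = 7 is achieved by 7 values at 106 and 4 at 2, total 750; add 75 to one value (staying below 106) to reach 825.

7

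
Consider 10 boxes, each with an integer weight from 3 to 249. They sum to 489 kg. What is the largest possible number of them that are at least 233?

If k of the values are ≥ 233, the total is ≥ 233k + 3(10 − k).
Setting 233k + 3(10 − k) ≤ 489 gives 230k ≤ 459, so k ≤ 1.
k = 1 is achieved by 1 value at 233 and 9 at 3, total 260; add 229 to one value (staying below 233) to reach 489.

1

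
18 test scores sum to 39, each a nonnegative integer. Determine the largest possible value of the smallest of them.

If every one of the 18 were at least 3, the total would be at least 18 × 3 = 54 > 39.
Achievable: 15 of them at 2 and 3 at 3 total 39.

2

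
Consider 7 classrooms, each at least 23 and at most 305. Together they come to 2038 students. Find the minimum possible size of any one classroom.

Minimizing one value means maximizing the remaining 6.
The other 6 contribute at most 6 × 305 = 1830, leaving at least 2038 − 1830 = 208.
Since 208 ≥ 23, this is achievable: one at 208 and 6 at 305.

208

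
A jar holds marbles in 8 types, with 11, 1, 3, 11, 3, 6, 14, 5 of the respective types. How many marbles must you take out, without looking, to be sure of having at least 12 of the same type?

In the worst case you take as many as possible of each type without reaching 12: 11 + 1 + 3 + 11 + 3 + 6 + 11 + 5 = 51.
The next one must give 12 of some type, so 51 + 1 = 52.

52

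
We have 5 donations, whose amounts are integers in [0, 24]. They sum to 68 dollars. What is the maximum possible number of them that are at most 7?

3

Each value at 7 or below falls at least 24 − 7 = 17 short of the ceiling 24.
The ceiling total is 5 × 24 = 120, and we need 68, so at most ⌊(120 − 68)/17⌋ = 3 can be that low.
k = 3 is achieved by 3 values at 7 and 2 at 24, total 69; lower one of the 24's by 1 (still > 7) to reach 68.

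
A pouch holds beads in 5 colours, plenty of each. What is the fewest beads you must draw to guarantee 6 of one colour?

In the worst case you draw 5 of each of the 5 colours: 5 × 5 = 25.
One more forces 6 of some colour, so 25 + 1 = 26.

26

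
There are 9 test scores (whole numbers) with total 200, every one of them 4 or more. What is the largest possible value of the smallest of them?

The average is 200/9 < 23, so some value is ≤ 22.
Achievable: 7 of them at 22 and 2 at 23 total 200.

22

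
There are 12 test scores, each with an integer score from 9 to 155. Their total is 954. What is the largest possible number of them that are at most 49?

8

Each value at 49 or below falls at least 155 − 49 = 106 short of the ceiling 155.
The ceiling total is 12 × 155 = 1860, and we need 954, so at most ⌊(1860 − 954)/106⌋ = 8 can be that low.
k = 8 is achieved by 8 values at 49 and 4 at 155, total 1012; lower one of the 155's by 58 (still > 49) to reach 954.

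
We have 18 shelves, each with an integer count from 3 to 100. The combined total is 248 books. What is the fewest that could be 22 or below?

9

Each value above 22 is at least 23, contributing at least 23 − 3 = 20 above the floor 3.
The sum exceeds the floor total 54 by 194, so at most ⌊194/20⌋ = 9 exceed 22, and at least 9 are ≤ 22.
Exactly 9 works: 9 values at 3 and 9 at 23 total 234; raise one of the low values by 14 (still ≤ 22) to hit 248.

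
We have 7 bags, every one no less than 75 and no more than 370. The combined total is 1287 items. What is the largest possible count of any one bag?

Maximizing one value means minimizing the remaining 6.
The other 6 contribute at least 6 × 75 = 450, leaving at most 1287 − 450 = 837.
But each bag is capped at 370, so the maximum is 370.
Achievable: one at 370 and the other 6 totalling 917, which fits since 6 × 75 ≤ 917 ≤ 6 × 370.

370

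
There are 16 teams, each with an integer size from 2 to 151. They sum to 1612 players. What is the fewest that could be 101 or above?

1

If only k of them are at least 101, the other 16 − k are at most 100, so the total is at most k·151 + (16 − k)·100.
This must reach 1612, so k·151 + (16 − k)·100 ≥ 1612, giving k ≥ 1.
Exactly 1 works: 1 value at 151 and 15 at 100 total 1651; lower one of the high values by 39 (still ≥ 101) to hit 1612.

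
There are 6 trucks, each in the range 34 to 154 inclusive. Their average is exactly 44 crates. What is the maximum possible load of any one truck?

Maximizing one value means minimizing the remaining 5.
The total is 6 × 44 = 264.
The other 5 contribute at least 5 × 34 = 170, leaving at most 264 − 170 = 94.
Since 94 ≤ 154, this is achievable: one at 94 and 5 at 34.

94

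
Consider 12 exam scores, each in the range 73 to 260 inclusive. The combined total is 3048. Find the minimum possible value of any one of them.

188

To make one score as small as possible, make the other 11 as large as possible.
The other 11 contribute at most 11 × 260 = 2860, leaving at least 3048 − 2860 = 188.
Since 188 ≥ 73, this is achievable: one at 188 and 11 at 260.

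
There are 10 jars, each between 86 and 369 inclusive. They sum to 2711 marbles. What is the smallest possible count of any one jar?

To make one jar as small as possible, make the other 9 as large as possible.
The other 9 can take up 9 × 369 = 3321 ≥ 2711 − 86, so one jar can sit at its floor of 86.
Achievable: one at 86 and the other 9 totalling 2625, which fits since 9 × 86 ≤ 2625 ≤ 9 × 369.

86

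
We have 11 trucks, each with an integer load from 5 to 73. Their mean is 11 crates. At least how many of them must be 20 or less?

The total is 11 × 11 = 121.
Let j be the number exceeding 20. Then the total is ≥ 21·j + 5·(11 − j) = 55 + 16j.
So 16j ≤ 66 and j ≤ 4; hence at least 11 − 4 = 7 are ≤ 20.
Exactly 7 works: 7 values at 5 and 4 at 21 total 119; raise one of the low values by 2 (still ≤ 20) to hit 121.

7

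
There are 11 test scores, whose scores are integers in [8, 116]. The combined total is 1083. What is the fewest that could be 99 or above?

Suppose at most 11 − j of them reach 99; then j values are ≤ 98 and the rest ≤ 116.
The total is then ≤ 98·j + 116·(11 − j) = 1276 − 18j. For this to be ≥ 1083 we need j ≤ 10, so at least 11 − 10 = 1 must reach 99.
Exactly 1 works: 1 value at 116 and 10 at 98 total 1096; lower one of the high values by 13 (still ≥ 99) to hit 1083.

1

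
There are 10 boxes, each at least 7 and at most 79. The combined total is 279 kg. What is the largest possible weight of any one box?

79

To make one box as large as possible, make the other 9 as small as possible.
The other 9 contribute at least 9 × 7 = 63, leaving at most 279 − 63 = 216.
But each box is capped at 79, so the maximum is 79.
Achievable: one at 79 and the other 9 totalling 200, which fits since 9 × 7 ≤ 200 ≤ 9 × 79.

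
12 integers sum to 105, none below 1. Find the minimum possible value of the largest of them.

9

If every one of the 12 were at most 8, the total would be at most 12 × 8 = 96 < 105.
Equality holds with 9 values of 9 and 3 values of 8.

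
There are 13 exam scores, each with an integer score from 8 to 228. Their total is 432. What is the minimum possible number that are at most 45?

Each value above 45 is at least 46, contributing at least 46 − 8 = 38 above the floor 8.
The sum exceeds the floor total 104 by 328, so at most ⌊328/38⌋ = 8 exceed 45, and at least 5 are ≤ 45.
Exactly 5 works: 5 values at 8 and 8 at 46 total 408; raise one of the low values by 24 (still ≤ 45) to hit 432.

5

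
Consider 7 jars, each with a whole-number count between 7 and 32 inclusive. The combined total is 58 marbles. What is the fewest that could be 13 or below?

6

Each value above 13 is at least 14, contributing at least 14 − 7 = 7 above the floor 7.
The sum exceeds the floor total 49 by 9, so at most ⌊9/7⌋ = 1 exceed 13, and at least 6 are ≤ 13.
Exactly 6 works: 6 values at 7 and 1 at 14 total 56; raise one of the low values by 2 (still ≤ 13) to hit 58.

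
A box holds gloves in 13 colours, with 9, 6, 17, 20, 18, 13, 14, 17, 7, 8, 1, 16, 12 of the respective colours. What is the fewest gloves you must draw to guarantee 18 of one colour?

155

In the worst case you take as many as possible of each colour without reaching 18: 9 + 6 + 17 + 17 + 17 + 13 + 14 + 17 + 7 + 8 + 1 + 16 + 12 = 154.
The next one must give 18 of some colour, so 154 + 1 = 155.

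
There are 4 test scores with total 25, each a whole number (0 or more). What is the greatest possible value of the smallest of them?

6

If every one of the 4 were at least 7, the total would be at least 4 × 7 = 28 > 25.
Equality holds with 3 values of 6 and 1 value of 7.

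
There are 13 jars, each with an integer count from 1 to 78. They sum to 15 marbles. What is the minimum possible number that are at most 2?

If only k of them are at most 2, the other 13 − k are at least 3, so the total is at least (13 − k)·3 + k·1.
This is ≤ 15, so (13 − k)·3 + 1k ≤ 15, which gives k ≥ 12.
Exactly 12 works: 12 values at 1 and 1 at 3 total 15.

12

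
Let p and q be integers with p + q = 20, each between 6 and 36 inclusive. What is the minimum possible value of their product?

For a fixed sum, pq is smallest when p and q are as far apart as possible.
At the endpoint p = 6, q = 20 − 6 = 14, so pq = 6 × 14 = 84.

84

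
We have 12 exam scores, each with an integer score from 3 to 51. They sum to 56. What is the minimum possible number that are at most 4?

2

Each value above 4 is at least 5, contributing at least 5 − 3 = 2 above the floor 3.
The sum exceeds the floor total 36 by 20, so at most ⌊20/2⌋ = 10 exceed 4, and at least 2 are ≤ 4.
Exactly 2 works: 2 values at 3 and 10 at 5 total 56.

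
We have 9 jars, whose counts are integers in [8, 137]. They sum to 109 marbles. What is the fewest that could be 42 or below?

If only k of them are at most 42, the other 9 − k are at least 43, so the total is at least (9 − k)·43 + k·8.
This is ≤ 109, so (9 − k)·43 + 8k ≤ 109, which gives k ≥ 8.
Exactly 8 works: 8 values at 8 and 1 at 43 total 107; raise one of the low values by 2 (still ≤ 42) to hit 109.

8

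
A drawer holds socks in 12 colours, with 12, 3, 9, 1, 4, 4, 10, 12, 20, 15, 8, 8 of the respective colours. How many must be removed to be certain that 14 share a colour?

In the worst case you take as many as possible of each colour without reaching 14: 12 + 3 + 9 + 1 + 4 + 4 + 10 + 12 + 13 + 13 + 8 + 8 = 97.
The next one must give 14 of some colour, so 97 + 1 = 98.

98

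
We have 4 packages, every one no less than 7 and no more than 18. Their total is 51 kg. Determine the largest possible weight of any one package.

18

To make one package as large as possible, make the other 3 as small as possible.
The other 3 contribute at least 3 × 7 = 21, leaving at most 51 − 21 = 30.
But each package is capped at 18, so the maximum is 18.
Achievable: one at 18 and the other 3 totalling 33, which fits since 3 × 7 ≤ 33 ≤ 3 × 18.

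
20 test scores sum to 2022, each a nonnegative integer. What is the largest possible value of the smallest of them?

101

The average is 2022/20 < 102, so some value is ≤ 101.
Achievable: 18 of them at 101 and 2 at 102 total 2022.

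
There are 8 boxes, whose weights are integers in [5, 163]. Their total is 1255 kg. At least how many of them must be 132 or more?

Suppose at most 8 − j of them reach 132; then j values are ≤ 131 and the rest ≤ 163.
The total is then ≤ 131·j + 163·(8 − j) = 1304 − 32j. For this to be ≥ 1255 we need j ≤ 1, so at least 8 − 1 = 7 must reach 132.
Exactly 7 works: 7 values at 163 and 1 at 131 total 1272; lower one of the high values by 17 (still ≥ 132) to hit 1255.

7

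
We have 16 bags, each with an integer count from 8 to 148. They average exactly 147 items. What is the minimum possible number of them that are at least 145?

12

The total is 16 × 147 = 2352.
Suppose at most 16 − j of them reach 145; then j values are ≤ 144 and the rest ≤ 148.
The total is then ≤ 144·j + 148·(16 − j) = 2368 − 4j. For this to be ≥ 2352 we need j ≤ 4, so at least 16 − 4 = 12 must reach 145.
Exactly 12 works: 12 values at 148 and 4 at 144 total 2352.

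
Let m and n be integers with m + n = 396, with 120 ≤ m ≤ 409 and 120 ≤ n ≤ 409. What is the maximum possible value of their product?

For a fixed sum, the product mn is largest when m and n are as close as possible.
Taking m = 198 and n = 198 (both in [120, 409]) gives mn = 39204.

39204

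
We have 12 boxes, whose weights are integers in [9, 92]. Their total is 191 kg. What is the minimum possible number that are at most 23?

If only k of them are at most 23, the other 12 − k are at least 24, so the total is at least (12 − k)·24 + k·9.
This is ≤ 191, so (12 − k)·24 + 9k ≤ 191, which gives k ≥ 7.
Exactly 7 works: 7 values at 9 and 5 at 24 total 183; raise one of the low values by 8 (still ≤ 23) to hit 191.

7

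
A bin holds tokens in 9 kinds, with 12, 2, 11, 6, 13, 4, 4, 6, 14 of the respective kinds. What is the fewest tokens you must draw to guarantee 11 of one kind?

63

In the worst case you take as many as possible of each kind without reaching 11: 10 + 2 + 10 + 6 + 10 + 4 + 4 + 6 + 10 = 62.
The next one must give 11 of some kind, so 62 + 1 = 63.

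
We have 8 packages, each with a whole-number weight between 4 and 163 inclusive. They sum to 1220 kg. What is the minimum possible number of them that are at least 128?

If only k of them are at least 128, the other 8 − k are at most 127, so the total is at most k·163 + (8 − k)·127.
This must reach 1220, so k·163 + (8 − k)·127 ≥ 1220, giving k ≥ 6.
Exactly 6 works: 6 values at 163 and 2 at 127 total 1232; lower one of the high values by 12 (still ≥ 128) to hit 1220.

6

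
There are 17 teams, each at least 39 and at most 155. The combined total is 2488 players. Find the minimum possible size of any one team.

39

Minimizing one value means maximizing the remaining 16.
The other 16 can take up 16 × 155 = 2480 ≥ 2488 − 39, so one team can sit at its floor of 39.
Achievable: one at 39 and the other 16 totalling 2449, which fits since 16 × 39 ≤ 2449 ≤ 16 × 155.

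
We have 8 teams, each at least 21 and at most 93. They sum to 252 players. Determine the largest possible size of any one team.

93

To make one team as large as possible, make the other 7 as small as possible.
The other 7 contribute at least 7 × 21 = 147, leaving at most 252 − 147 = 105.
But each team is capped at 93, so the maximum is 93.
Achievable: one at 93 and the other 7 totalling 159, which fits since 7 × 21 ≤ 159 ≤ 7 × 93.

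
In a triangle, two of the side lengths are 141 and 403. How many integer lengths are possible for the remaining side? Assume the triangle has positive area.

The triangle inequality gives |141 − 403| < c < 141 + 403, i.e. 262 < c < 544.
So c can be any integer from 263 to 543: 281 values.

281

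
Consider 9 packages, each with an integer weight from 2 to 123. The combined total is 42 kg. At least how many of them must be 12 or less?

7

If only k of them are at most 12, the other 9 − k are at least 13, so the total is at least (9 − k)·13 + k·2.
This is ≤ 42, so (9 − k)·13 + 2k ≤ 42, which gives k ≥ 7.
Exactly 7 works: 7 values at 2 and 2 at 13 total 40; raise one of the low values by 2 (still ≤ 12) to hit 42.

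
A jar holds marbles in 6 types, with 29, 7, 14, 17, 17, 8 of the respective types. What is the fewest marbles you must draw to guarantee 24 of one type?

In the worst case you take as many as possible of each type without reaching 24: 23 + 7 + 14 + 17 + 17 + 8 = 86.
The next one must give 24 of some type, so 86 + 1 = 87.

87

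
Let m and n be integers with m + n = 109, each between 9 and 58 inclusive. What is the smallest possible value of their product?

mn = m(109 − m) is concave in m, so over [51, 58] it is minimized at an endpoint.
At the endpoint m = 51, n = 109 − 51 = 58, so mn = 51 × 58 = 2958.

2958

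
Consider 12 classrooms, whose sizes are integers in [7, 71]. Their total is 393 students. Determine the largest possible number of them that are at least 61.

Suppose k of them are at least 61. Those contribute at least 61 each and the other 12 − k at least 7 each.
So the total is at least 61k + 7(12 − k) = 84 + 54k. This must be ≤ 393, giving k ≤ 5.
k = 5 is achieved by 5 values at 61 and 7 at 7, total 354; add 39 to one value (staying below 61) to reach 393.

5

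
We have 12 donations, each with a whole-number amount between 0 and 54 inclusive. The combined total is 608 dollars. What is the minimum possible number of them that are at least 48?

Suppose at most 12 − j of them reach 48; then j values are ≤ 47 and the rest ≤ 54.
The total is then ≤ 47·j + 54·(12 − j) = 648 − 7j. For this to be ≥ 608 we need j ≤ 5, so at least 12 − 5 = 7 must reach 48.
Exactly 7 works: 7 values at 54 and 5 at 47 total 613; lower one of the high values by 5 (still ≥ 48) to hit 608.

7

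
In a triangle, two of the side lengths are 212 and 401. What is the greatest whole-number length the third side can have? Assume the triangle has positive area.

The third side must be less than 212 + 401 = 613.
The largest integer below 613 is 612.

612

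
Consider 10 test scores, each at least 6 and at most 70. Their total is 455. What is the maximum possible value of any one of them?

Maximizing one value means minimizing the remaining 9.
The other 9 contribute at least 9 × 6 = 54, leaving at most 455 − 54 = 401.
But each score is capped at 70, so the maximum is 70.
Achievable: one at 70 and the other 9 totalling 385, which fits since 9 × 6 ≤ 385 ≤ 9 × 70.

70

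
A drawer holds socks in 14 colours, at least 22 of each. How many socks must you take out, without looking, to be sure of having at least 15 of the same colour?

197

In the worst case you draw 14 of each of the 14 colours: 14 × 14 = 196.
One more forces 15 of some colour, so 196 + 1 = 197.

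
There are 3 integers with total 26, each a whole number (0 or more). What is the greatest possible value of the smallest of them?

8

The average is 26/3 < 9, so some value is ≤ 8.
Taking 1 copy of 8 and 2 copies of 9 gives exactly 26, so 8 is attained.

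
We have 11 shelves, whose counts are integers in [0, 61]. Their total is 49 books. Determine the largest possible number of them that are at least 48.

1

Suppose k of them are at least 48. Those contribute at least 48 each and the other 11 − k at least 0 each.
So the total is at least 48k + 0(11 − k) = 0 + 48k. This must be ≤ 49, giving k ≤ 1.
k = 1 is achieved by 1 value at 48 and 10 at 0, total 48; add 1 to one value (staying below 48) to reach 49.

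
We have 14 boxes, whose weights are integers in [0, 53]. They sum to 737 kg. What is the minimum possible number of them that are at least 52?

12

Each value short of 52 is at most 51, costing at least 53 − 51 = 2 against the maximum total of 742.
We can afford to lose at most 742 − 737 = 5, so at most ⌊5/2⌋ = 2 fall short, and at least 12 are ≥ 52.
Exactly 12 works: 12 values at 53 and 2 at 51 total 738; lower one of the high values by 1 (still ≥ 52) to hit 737.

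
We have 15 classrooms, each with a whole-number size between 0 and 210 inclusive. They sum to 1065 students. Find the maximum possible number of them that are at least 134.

Suppose k of them are at least 134. Those contribute at least 134 each and the other 15 − k at least 0 each.
So the total is at least 134k + 0(15 − k) = 0 + 134k. This must be ≤ 1065, giving k ≤ 7.
k = 7 is achieved by 7 values at 134 and 8 at 0, total 938; add 127 to one value (staying below 134) to reach 1065.

7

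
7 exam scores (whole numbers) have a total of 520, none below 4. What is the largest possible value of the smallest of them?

The average is 520/7 < 75, so some value is ≤ 74.
Equality holds with 5 values of 74 and 2 values of 75.

74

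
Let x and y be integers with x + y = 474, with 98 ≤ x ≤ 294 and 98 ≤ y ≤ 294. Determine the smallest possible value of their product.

For a fixed sum, xy is smallest when x and y are as far apart as possible.
At the endpoint x = 180, y = 474 − 180 = 294, so xy = 180 × 294 = 52920.

52920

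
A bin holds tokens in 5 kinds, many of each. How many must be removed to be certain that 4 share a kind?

In the worst case you draw 3 of each of the 5 kinds: 5 × 3 = 15.
One more forces 4 of some kind, so 15 + 1 = 16.

16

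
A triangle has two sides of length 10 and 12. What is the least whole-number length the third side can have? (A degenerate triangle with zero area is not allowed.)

3

The third side must exceed |10 − 12| = 2.
The smallest integer above 2 is 3.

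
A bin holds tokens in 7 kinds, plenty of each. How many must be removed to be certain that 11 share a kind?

You could draw 10 of every kind without reaching 11 of any — 70 in all.
One more forces 11 of some kind, so 70 + 1 = 71.

71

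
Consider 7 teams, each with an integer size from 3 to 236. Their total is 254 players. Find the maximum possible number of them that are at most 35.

Suppose k of them are at most 35. Those contribute at most 35 each and the rest at most 236 each.
So the total is at most 35k + 236(7 − k) = 1652 − 201k. This must still be ≥ 254, so k ≤ 6.
k = 6 is achieved by 6 values at 35 and 1 at 236, total 446; lower one of the 236's by 192 (still > 35) to reach 254.

6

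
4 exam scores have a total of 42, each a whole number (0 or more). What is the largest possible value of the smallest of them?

The average is 42/4 < 11, so some value is ≤ 10.
Equality holds with 2 values of 10 and 2 values of 11.

10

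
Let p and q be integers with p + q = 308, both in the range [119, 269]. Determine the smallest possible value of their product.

22491

Since p + q is fixed, pushing one of them to its bound minimizes the product.
At the endpoint p = 119, q = 308 − 119 = 189, so pq = 119 × 189 = 22491.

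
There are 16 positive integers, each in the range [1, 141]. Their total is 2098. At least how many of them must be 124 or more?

If only k of them are at least 124, the other 16 − k are at most 123, so the total is at most k·141 + (16 − k)·123.
This must reach 2098, so k·141 + (16 − k)·123 ≥ 2098, giving k ≥ 8.
Exactly 8 works: 8 values at 141 and 8 at 123 total 2112; lower one of the high values by 14 (still ≥ 124) to hit 2098.

8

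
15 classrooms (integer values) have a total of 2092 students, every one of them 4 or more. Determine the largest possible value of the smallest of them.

139

The 15 values sum to 2092, so their minimum is at most ⌊2092/15⌋ = 139.
Taking 8 copies of 139 and 7 copies of 140 gives exactly 2092, so 139 is attained.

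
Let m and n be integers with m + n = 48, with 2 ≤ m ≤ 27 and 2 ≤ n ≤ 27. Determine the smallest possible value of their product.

Since m + n is fixed, pushing one of them to its bound minimizes the product.
The extreme feasible split is m = 21, n = 27, giving mn = 567.

567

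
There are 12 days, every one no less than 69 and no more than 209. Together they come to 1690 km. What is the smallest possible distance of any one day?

69

Minimizing one value means maximizing the remaining 11.
The other 11 can take up 11 × 209 = 2299 ≥ 1690 − 69, so one day can sit at its floor of 69.
Achievable: one at 69 and the other 11 totalling 1621, which fits since 11 × 69 ≤ 1621 ≤ 11 × 209.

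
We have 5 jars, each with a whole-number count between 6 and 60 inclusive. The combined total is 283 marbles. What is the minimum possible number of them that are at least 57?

1

Each value short of 57 is at most 56, costing at least 60 − 56 = 4 against the maximum total of 300.
We can afford to lose at most 300 − 283 = 17, so at most ⌊17/4⌋ = 4 fall short, and at least 1 are ≥ 57.
Exactly 1 works: 1 value at 60 and 4 at 56 total 284; lower one of the high values by 1 (still ≥ 57) to hit 283.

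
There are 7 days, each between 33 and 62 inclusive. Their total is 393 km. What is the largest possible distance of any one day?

62

Maximizing one value means minimizing the remaining 6.
The other 6 contribute at least 6 × 33 = 198, leaving at most 393 − 198 = 195.
But each day is capped at 62, so the maximum is 62.
Achievable: one at 62 and the other 6 totalling 331, which fits since 6 × 33 ≤ 331 ≤ 6 × 62.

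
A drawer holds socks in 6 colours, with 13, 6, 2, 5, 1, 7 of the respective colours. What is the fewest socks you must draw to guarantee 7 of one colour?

27

In the worst case you take as many as possible of each colour without reaching 7: 6 + 6 + 2 + 5 + 1 + 6 = 26.
The next one must give 7 of some colour, so 26 + 1 = 27.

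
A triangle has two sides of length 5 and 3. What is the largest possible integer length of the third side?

The third side must be less than 5 + 3 = 8.
The largest integer below 8 is 7.

7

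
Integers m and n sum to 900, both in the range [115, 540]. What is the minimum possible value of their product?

194400

For a fixed sum, mn is smallest when m and n are as far apart as possible.
The extreme feasible split is m = 360, n = 540, giving mn = 194400.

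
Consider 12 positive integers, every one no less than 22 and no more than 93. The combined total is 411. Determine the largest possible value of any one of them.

93

Maximizing one value means minimizing the remaining 11.
The other 11 contribute at least 11 × 22 = 242, leaving at most 411 − 242 = 169.
But each integer is capped at 93, so the maximum is 93.
Achievable: one at 93 and the other 11 totalling 318, which fits since 11 × 22 ≤ 318 ≤ 11 × 93.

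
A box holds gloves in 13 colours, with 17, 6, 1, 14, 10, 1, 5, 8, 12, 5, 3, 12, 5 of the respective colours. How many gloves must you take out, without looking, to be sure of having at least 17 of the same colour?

In the worst case you take as many as possible of each colour without reaching 17: 16 + 6 + 1 + 14 + 10 + 1 + 5 + 8 + 12 + 5 + 3 + 12 + 5 = 98.
The next one must give 17 of some colour, so 98 + 1 = 99.

99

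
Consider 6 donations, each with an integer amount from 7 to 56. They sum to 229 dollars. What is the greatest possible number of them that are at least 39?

Suppose k of them are at least 39. Those contribute at least 39 each and the other 6 − k at least 7 each.
So the total is at least 39k + 7(6 − k) = 42 + 32k. This must be ≤ 229, giving k ≤ 5.
k = 5 is achieved by 5 values at 39 and 1 at 7, total 202; add 27 to one value (staying below 39) to reach 229.

5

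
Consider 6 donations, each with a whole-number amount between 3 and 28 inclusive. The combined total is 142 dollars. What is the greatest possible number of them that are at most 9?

Each value at 9 or below falls at least 28 − 9 = 19 short of the ceiling 28.
The ceiling total is 6 × 28 = 168, and we need 142, so at most ⌊(168 − 142)/19⌋ = 1 can be that low.
k = 1 is achieved by 1 value at 9 and 5 at 28, total 149; lower one of the 28's by 7 (still > 9) to reach 142.

1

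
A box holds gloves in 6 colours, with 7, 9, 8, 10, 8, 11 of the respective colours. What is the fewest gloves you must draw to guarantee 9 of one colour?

In the worst case you take as many as possible of each colour without reaching 9: 7 + 8 + 8 + 8 + 8 + 8 = 47.
The next one must give 9 of some colour, so 47 + 1 = 48.

48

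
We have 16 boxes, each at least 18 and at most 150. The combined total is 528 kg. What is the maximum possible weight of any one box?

150

To make one box as large as possible, make the other 15 as small as possible.
The other 15 contribute at least 15 × 18 = 270, leaving at most 528 − 270 = 258.
But each box is capped at 150, so the maximum is 150.
Achievable: one at 150 and the other 15 totalling 378, which fits since 15 × 18 ≤ 378 ≤ 15 × 150.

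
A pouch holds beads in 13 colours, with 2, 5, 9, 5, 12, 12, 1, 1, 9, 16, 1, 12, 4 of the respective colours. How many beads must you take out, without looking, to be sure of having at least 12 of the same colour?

In the worst case you take as many as possible of each colour without reaching 12: 2 + 5 + 9 + 5 + 11 + 11 + 1 + 1 + 9 + 11 + 1 + 11 + 4 = 81.
The next one must give 12 of some colour, so 81 + 1 = 82.

82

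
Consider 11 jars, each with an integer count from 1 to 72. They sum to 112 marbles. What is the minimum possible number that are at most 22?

Each value above 22 is at least 23, contributing at least 23 − 1 = 22 above the floor 1.
The sum exceeds the floor total 11 by 101, so at most ⌊101/22⌋ = 4 exceed 22, and at least 7 are ≤ 22.
Exactly 7 works: 7 values at 1 and 4 at 23 total 99; raise one of the low values by 13 (still ≤ 22) to hit 112.

7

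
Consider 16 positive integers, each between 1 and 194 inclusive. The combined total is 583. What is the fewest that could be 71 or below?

9

If only k of them are at most 71, the other 16 − k are at least 72, so the total is at least (16 − k)·72 + k·1.
This is ≤ 583, so (16 − k)·72 + 1k ≤ 583, which gives k ≥ 9.
Exactly 9 works: 9 values at 1 and 7 at 72 total 513; raise one of the low values by 70 (still ≤ 71) to hit 583.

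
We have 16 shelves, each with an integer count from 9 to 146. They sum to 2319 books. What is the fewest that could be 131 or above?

15

If only k of them are at least 131, the other 16 − k are at most 130, so the total is at most k·146 + (16 − k)·130.
This must reach 2319, so k·146 + (16 − k)·130 ≥ 2319, giving k ≥ 15.
Exactly 15 works: 15 values at 146 and 1 at 130 total 2320; lower one of the high values by 1 (still ≥ 131) to hit 2319.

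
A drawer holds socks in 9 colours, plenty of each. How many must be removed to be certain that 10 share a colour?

82

In the worst case you draw 9 of each of the 9 colours: 9 × 9 = 81.
One more forces 10 of some colour, so 81 + 1 = 82.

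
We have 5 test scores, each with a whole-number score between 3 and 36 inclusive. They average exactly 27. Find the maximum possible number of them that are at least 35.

3

The total is 5 × 27 = 135.
With k values at 35 or above and the rest at least 3, the sum is at least 15 + 32k.
Since the sum is 135, we need 32k ≤ 120, i.e. k ≤ 3.
k = 3 is achieved by 3 values at 35 and 2 at 3, total 111; add 24 to one value (staying below 35) to reach 135.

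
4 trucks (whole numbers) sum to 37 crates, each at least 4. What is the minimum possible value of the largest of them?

If every one of the 4 were at most 9, the total would be at most 4 × 9 = 36 < 37.
Taking 3 copies of 9 and 1 copy of 10 gives exactly 37, so 10 is attained.

10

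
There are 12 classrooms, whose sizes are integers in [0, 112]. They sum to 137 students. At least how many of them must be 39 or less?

If only k of them are at most 39, the other 12 − k are at least 40, so the total is at least (12 − k)·40 + k·0.
This is ≤ 137, so (12 − k)·40 + 0k ≤ 137, which gives k ≥ 9.
Exactly 9 works: 9 values at 0 and 3 at 40 total 120; raise one of the low values by 17 (still ≤ 39) to hit 137.

9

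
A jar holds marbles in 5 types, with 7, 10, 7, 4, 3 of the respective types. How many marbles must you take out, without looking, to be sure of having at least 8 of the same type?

In the worst case you take as many as possible of each type without reaching 8: 7 + 7 + 7 + 4 + 3 = 28.
The next one must give 8 of some type, so 28 + 1 = 29.

29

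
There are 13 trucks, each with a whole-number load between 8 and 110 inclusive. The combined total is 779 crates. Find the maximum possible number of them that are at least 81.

9

With k values at 81 or above and the rest at least 8, the sum is at least 104 + 73k.
Since the sum is 779, we need 73k ≤ 675, i.e. k ≤ 9.
k = 9 is achieved by 9 values at 81 and 4 at 8, total 761; add 18 to one value (staying below 81) to reach 779.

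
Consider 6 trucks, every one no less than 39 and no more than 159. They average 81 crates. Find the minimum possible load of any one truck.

39

Minimizing one value means maximizing the remaining 5.
The total is 6 × 81 = 486.
The other 5 can take up 5 × 159 = 795 ≥ 486 − 39, so one truck can sit at its floor of 39.
Achievable: one at 39 and the other 5 totalling 447, which fits since 5 × 39 ≤ 447 ≤ 5 × 159.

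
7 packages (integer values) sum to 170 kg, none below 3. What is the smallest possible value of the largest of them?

25

Some value must be at least ⌈170/7⌉ = 25, since 7 × 24 = 168 < 170.
Taking 5 copies of 24 and 2 copies of 25 gives exactly 170, so 25 is attained.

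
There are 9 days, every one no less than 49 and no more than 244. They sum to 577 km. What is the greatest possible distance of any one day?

185

Maximizing one value means minimizing the remaining 8.
The other 8 contribute at least 8 × 49 = 392, leaving at most 577 − 392 = 185.
Since 185 ≤ 244, this is achievable: one at 185 and 8 at 49.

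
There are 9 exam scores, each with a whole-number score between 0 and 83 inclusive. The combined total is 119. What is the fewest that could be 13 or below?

Each value above 13 is at least 14, contributing at least 14 − 0 = 14 above the floor 0.
The sum exceeds the floor total 0 by 119, so at most ⌊119/14⌋ = 8 exceed 13, and at least 1 are ≤ 13.
Exactly 1 works: 1 value at 0 and 8 at 14 total 112; raise one of the low values by 7 (still ≤ 13) to hit 119.

1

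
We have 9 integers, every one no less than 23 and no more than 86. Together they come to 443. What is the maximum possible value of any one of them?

To make one integer as large as possible, make the other 8 as small as possible.
The other 8 contribute at least 8 × 23 = 184, leaving at most 443 − 184 = 259.
But each integer is capped at 86, so the maximum is 86.
Achievable: one at 86 and the other 8 totalling 357, which fits since 8 × 23 ≤ 357 ≤ 8 × 86.

86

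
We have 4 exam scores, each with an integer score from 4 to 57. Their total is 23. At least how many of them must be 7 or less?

If only k of them are at most 7, the other 4 − k are at least 8, so the total is at least (4 − k)·8 + k·4.
This is ≤ 23, so (4 − k)·8 + 4k ≤ 23, which gives k ≥ 3.
Exactly 3 works: 3 values at 4 and 1 at 8 total 20; raise one of the low values by 3 (still ≤ 7) to hit 23.

3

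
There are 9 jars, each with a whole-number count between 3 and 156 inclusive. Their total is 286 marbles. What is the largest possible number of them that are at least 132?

Suppose k of them are at least 132. Those contribute at least 132 each and the other 9 − k at least 3 each.
So the total is at least 132k + 3(9 − k) = 27 + 129k. This must be ≤ 286, giving k ≤ 2.
k = 2 is achieved by 2 values at 132 and 7 at 3, total 285; add 1 to one value (staying below 132) to reach 286.

2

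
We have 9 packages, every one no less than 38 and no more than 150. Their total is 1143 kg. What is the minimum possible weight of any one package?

Minimizing one value means maximizing the remaining 8.
The other 8 can take up 8 × 150 = 1200 ≥ 1143 − 38, so one package can sit at its floor of 38.
Achievable: one at 38 and the other 8 totalling 1105, which fits since 8 × 38 ≤ 1105 ≤ 8 × 150.

38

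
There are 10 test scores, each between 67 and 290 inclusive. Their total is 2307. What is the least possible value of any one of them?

67

Minimizing one value means maximizing the remaining 9.
The other 9 can take up 9 × 290 = 2610 ≥ 2307 − 67, so one score can sit at its floor of 67.
Achievable: one at 67 and the other 9 totalling 2240, which fits since 9 × 67 ≤ 2240 ≤ 9 × 290.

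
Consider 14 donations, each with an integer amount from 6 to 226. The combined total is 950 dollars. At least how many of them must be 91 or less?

Each value above 91 is at least 92, contributing at least 92 − 6 = 86 above the floor 6.
The sum exceeds the floor total 84 by 866, so at most ⌊866/86⌋ = 10 exceed 91, and at least 4 are ≤ 91.
Exactly 4 works: 4 values at 6 and 10 at 92 total 944; raise one of the low values by 6 (still ≤ 91) to hit 950.

4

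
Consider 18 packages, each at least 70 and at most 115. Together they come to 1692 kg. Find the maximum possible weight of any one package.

To make one package as large as possible, make the other 17 as small as possible.
The other 17 contribute at least 17 × 70 = 1190, leaving at most 1692 − 1190 = 502.
But each package is capped at 115, so the maximum is 115.
Achievable: one at 115 and the other 17 totalling 1577, which fits since 17 × 70 ≤ 1577 ≤ 17 × 115.

115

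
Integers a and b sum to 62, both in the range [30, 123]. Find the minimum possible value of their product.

Since a + b is fixed, pushing one of them to its bound minimizes the product.
The extreme feasible split is a = 30, b = 32, giving ab = 960.

960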